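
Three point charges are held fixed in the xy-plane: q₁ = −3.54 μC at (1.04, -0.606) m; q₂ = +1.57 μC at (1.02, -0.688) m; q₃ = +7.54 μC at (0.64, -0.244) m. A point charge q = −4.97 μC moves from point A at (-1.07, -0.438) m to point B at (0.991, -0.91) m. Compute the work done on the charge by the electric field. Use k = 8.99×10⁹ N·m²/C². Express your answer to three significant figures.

0.0928 J

The work done by the electric force is W_field = −ΔU = −q(V_B − V_A) = q(V_A − V_B).
At A: distances to the source charges are 2.12 m, 2.10 m, 1.72 m; V_A = Σ kqᵢ/rᵢ = 3.11×10⁴ V.
At B: distances to the source charges are 0.308 m, 0.224 m, 0.753 m; V_B = Σ kqᵢ/rᵢ = 4.97×10⁴ V.
ΔV = V_B − V_A = 1.87×10⁴ V.
W_field = −qΔV = −(-4.97×10⁻⁶ C)(1.87×10⁴ V) = 0.0928 J.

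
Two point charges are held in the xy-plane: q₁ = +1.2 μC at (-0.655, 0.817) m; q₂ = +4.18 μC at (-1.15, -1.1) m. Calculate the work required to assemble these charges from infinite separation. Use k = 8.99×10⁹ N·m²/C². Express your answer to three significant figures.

The work to assemble the configuration equals its total potential energy, U = Σ kqᵢqⱼ/rᵢⱼ over all pairs.
Pair separations: r₁₂ = 1.98 m.
U = (0.0228) = 0.0228 J.

0.0228 J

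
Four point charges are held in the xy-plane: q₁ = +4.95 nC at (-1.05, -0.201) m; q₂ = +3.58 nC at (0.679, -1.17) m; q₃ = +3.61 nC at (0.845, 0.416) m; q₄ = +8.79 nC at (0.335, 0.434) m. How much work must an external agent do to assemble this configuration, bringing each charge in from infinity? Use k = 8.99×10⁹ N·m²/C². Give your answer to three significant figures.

1.22×10⁻⁶ J

The assembly work is the sum of pairwise potential energies, U = Σ_{i<j} kqᵢqⱼ/rᵢⱼ.
Pair separations: r₁₂ = 1.98 m, r₁₃ = 1.99 m, r₁₄ = 1.52 m, r₂₃ = 1.59 m, r₂₄ = 1.64 m, r₃₄ = 0.510 m.
Summing all 6 pair terms gives U = 1.22×10⁻⁶ J.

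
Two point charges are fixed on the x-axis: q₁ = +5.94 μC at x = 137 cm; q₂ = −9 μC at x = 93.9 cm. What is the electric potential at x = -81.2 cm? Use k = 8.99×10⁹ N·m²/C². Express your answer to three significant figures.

-2.17×10⁴ V

The total potential is the scalar sum of each charge's contribution, V = Σ kqᵢ/rᵢ.
Distances from the field point to each charge: r₁ = 2.18 m, r₂ = 1.75 m.
V = k[(5.94×10⁻⁶)/(2.18) + (-9.00×10⁻⁶)/(1.75)] = -2.17×10⁴ V.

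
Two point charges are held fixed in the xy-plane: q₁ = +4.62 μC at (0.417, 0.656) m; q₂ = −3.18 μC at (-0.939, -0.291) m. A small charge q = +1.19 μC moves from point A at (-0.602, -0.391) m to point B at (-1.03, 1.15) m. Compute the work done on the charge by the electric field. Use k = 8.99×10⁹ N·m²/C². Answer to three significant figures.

The work done by the electric force is W_field = −ΔU = −q(V_B − V_A) = q(V_A − V_B).
At A: distances to the source charges are 1.46 m, 0.352 m; V_A = Σ kqᵢ/rᵢ = -5.29×10⁴ V.
At B: distances to the source charges are 1.53 m, 1.44 m; V_B = Σ kqᵢ/rᵢ = 7360 V.
ΔV = V_B − V_A = 6.03×10⁴ V.
W_field = −qΔV = −(1.19×10⁻⁶ C)(6.03×10⁴ V) = -0.0717 J.

-0.0717 J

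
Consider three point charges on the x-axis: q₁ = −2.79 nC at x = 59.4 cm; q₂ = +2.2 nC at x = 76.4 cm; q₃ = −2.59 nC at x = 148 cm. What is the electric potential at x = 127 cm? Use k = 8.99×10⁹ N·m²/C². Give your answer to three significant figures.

-109 V

Electric potential is a scalar, so the contributions from each charge add algebraically: V = Σ kqᵢ/rᵢ.
Distances from the field point to each charge: r₁ = 0.676 m, r₂ = 0.506 m, r₃ = 0.210 m.
V = k[(-2.79×10⁻⁹)/(0.676) + (2.20×10⁻⁹)/(0.506) + (-2.59×10⁻⁹)/(0.210)] = -109 V.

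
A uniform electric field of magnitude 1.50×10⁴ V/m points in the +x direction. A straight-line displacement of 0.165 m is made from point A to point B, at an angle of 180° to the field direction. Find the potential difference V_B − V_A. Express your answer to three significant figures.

Only the component of displacement along E changes the potential: ΔV = −E·d·cosθ.
ΔV = −(1.50×10⁴ V/m)(0.165 m)cos180° = 2480 V.

2480 V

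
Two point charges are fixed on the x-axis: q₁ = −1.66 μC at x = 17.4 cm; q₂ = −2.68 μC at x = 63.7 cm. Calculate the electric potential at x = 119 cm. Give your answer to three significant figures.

The total potential is the scalar sum of each charge's contribution, V = Σ kqᵢ/rᵢ.
Distances from the field point to each charge: r₁ = 1.02 m, r₂ = 0.553 m.
V = k[(-1.66×10⁻⁶)/(1.02) + (-2.68×10⁻⁶)/(0.553)] = -5.83×10⁴ V.

-5.83×10⁴ V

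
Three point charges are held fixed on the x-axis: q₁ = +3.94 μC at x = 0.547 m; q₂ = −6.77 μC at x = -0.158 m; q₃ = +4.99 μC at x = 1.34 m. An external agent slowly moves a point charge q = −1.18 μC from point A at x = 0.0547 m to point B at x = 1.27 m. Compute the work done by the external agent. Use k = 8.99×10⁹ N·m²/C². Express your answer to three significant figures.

For quasistatic motion the external work equals the change in potential energy: W_ext = qΔV = q(V_B − V_A).
At A: distances to the source charges are 0.492 m, 0.213 m, 1.29 m; V_A = Σ kqᵢ/rᵢ = -1.79×10⁵ V.
At B: distances to the source charges are 0.723 m, 1.43 m, 0.0700 m; V_B = Σ kqᵢ/rᵢ = 6.47×10⁵ V.
ΔV = V_B − V_A = 8.27×10⁵ V.
W_ext = qΔV = (-1.18×10⁻⁶ C)(8.27×10⁵ V) = -0.975 J.

-0.975 J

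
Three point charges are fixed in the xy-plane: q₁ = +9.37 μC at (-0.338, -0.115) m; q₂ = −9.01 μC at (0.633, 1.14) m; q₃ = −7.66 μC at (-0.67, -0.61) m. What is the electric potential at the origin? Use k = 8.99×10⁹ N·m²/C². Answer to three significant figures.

9.78×10⁴ V

Electric potential is a scalar, so the contributions from each charge add algebraically: V = Σ kqᵢ/rᵢ.
Distances from the field point to each charge: r₁ = 0.357 m, r₂ = 1.30 m, r₃ = 0.906 m.
V = k[(9.37×10⁻⁶)/(0.357) + (-9.01×10⁻⁶)/(1.30) + (-7.66×10⁻⁶)/(0.906)] = 9.78×10⁴ V.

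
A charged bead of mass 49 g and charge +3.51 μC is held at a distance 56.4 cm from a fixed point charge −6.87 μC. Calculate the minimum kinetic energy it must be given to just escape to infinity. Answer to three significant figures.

To just escape, total mechanical energy must reach zero at infinity: ½mv²_min + U = 0, so ½mv²_min = −U = |kQq|/r.
|U| = |kQq|/r = (8.99×10⁹ N·m²/C²)(6.87×10⁻⁶)(3.51×10⁻⁶)/(0.564) = 0.384 J.

0.384 J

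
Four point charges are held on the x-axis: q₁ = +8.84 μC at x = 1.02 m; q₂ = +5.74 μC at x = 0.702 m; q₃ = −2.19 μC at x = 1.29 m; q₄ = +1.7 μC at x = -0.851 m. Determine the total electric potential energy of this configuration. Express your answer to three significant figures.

0.711 J

The assembly work is the sum of pairwise potential energies, U = Σ_{i<j} kqᵢqⱼ/rᵢⱼ.
Pair separations: r₁₂ = 0.318 m, r₁₃ = 0.270 m, r₁₄ = 1.87 m, r₂₃ = 0.588 m, r₂₄ = 1.55 m, r₃₄ = 2.14 m.
Summing all 6 pair terms gives U = 0.711 J.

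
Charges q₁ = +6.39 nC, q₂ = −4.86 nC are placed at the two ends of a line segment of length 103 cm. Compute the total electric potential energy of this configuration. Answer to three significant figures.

The work to assemble the configuration equals its total potential energy, U = Σ kqᵢqⱼ/rᵢⱼ over all pairs.
The separation is r = 1.03 m.
U = (-2.71×10⁻⁷) = -2.71×10⁻⁷ J.

-2.71×10⁻⁷ J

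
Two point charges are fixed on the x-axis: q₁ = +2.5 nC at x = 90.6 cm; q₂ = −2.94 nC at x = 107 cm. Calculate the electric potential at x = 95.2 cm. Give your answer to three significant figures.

Electric potential is a scalar, so the contributions from each charge add algebraically: V = Σ kqᵢ/rᵢ.
Distances from the field point to each charge: r₁ = 0.0460 m, r₂ = 0.118 m.
V = k[(2.50×10⁻⁹)/(0.0460) + (-2.94×10⁻⁹)/(0.118)] = 265 V.

265 V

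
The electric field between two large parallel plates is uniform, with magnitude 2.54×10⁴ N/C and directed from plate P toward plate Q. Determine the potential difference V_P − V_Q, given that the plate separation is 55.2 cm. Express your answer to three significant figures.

In a uniform field, potential decreases in the direction of E: ΔV = −E·d for a displacement d parallel to E.
Going from Q to P is a displacement of 55.2 cm opposite to the field, so V_P − V_Q = +Ed = 1.40×10⁴ V.

1.40×10⁴ V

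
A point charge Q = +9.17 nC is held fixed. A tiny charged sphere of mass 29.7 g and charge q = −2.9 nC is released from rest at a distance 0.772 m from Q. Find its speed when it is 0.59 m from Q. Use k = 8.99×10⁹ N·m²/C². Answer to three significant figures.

Only the electrostatic force acts, so mechanical energy is conserved: ½mv² = U₁ − U₂ = kQq(1/r₁ − 1/r₂).
U₁ − U₂ = (8.99×10⁹ N·m²/C²)(9.17×10⁻⁹ C)(-2.90×10⁻⁹ C)(1/0.772 − 1/0.590) = 9.55×10⁻⁸ J.
v = √(2·9.55×10⁻⁸/0.0297) = 2.54×10⁻³ m/s.

2.54×10⁻³ m/s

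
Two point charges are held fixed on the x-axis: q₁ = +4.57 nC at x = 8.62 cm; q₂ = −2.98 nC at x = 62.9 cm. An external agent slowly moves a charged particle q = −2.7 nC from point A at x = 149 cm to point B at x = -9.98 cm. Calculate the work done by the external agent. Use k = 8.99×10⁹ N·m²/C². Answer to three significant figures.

For quasistatic motion the external work equals the change in potential energy: W_ext = qΔV = q(V_B − V_A).
At A: distances to the source charges are 1.40 m, 0.861 m; V_A = Σ kqᵢ/rᵢ = -1.85 V.
At B: distances to the source charges are 0.186 m, 0.729 m; V_B = Σ kqᵢ/rᵢ = 184 V.
ΔV = V_B − V_A = 186 V.
W_ext = qΔV = (-2.70×10⁻⁹ C)(186 V) = -5.02×10⁻⁷ J.

-5.02×10⁻⁷ J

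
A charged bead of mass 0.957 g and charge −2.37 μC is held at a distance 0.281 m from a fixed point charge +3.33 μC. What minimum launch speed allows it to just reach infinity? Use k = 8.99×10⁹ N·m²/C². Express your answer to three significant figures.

To just escape, total mechanical energy must reach zero at infinity: ½mv²_min + U = 0, so ½mv²_min = −U = |kQq|/r.
|U| = |kQq|/r = (8.99×10⁹ N·m²/C²)(3.33×10⁻⁶)(2.37×10⁻⁶)/(0.281) = 0.252 J.
v_min = √(2|U|/m) = √(2·0.252/9.57×10⁻⁴) = 23.0 m/s.

23.0 m/s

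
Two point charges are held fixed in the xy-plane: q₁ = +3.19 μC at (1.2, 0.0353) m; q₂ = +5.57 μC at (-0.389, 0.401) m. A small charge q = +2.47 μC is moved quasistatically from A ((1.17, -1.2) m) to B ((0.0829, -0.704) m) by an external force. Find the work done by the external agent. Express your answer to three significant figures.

0.0431 J

For quasistatic motion the external work equals the change in potential energy: W_ext = qΔV = q(V_B − V_A).
At A: distances to the source charges are 1.24 m, 2.23 m; V_A = Σ kqᵢ/rᵢ = 4.56×10⁴ V.
At B: distances to the source charges are 1.34 m, 1.20 m; V_B = Σ kqᵢ/rᵢ = 6.31×10⁴ V.
ΔV = V_B − V_A = 1.75×10⁴ V.
W_ext = qΔV = (2.47×10⁻⁶ C)(1.75×10⁴ V) = 0.0431 J.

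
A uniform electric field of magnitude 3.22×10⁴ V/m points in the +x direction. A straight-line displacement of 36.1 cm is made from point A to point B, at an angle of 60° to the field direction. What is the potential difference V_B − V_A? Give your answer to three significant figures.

-5810 V

Only the component of displacement along E changes the potential: ΔV = −E·d·cosθ.
ΔV = −(3.22×10⁴ V/m)(0.361 m)cos60° = -5810 V.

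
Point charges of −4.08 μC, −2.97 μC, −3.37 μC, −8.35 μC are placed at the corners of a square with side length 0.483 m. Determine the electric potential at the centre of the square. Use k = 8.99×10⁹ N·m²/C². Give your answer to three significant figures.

-4.94×10⁵ V

The total potential is the scalar sum of each charge's contribution, V = Σ kqᵢ/rᵢ.
The distance from each corner to the centre is a√2/2 = 0.342 m.
V = k[(-4.08×10⁻⁶)/(0.342) + (-2.97×10⁻⁶)/(0.342) + (-3.37×10⁻⁶)/(0.342) + (-8.35×10⁻⁶)/(0.342)] = -4.94×10⁵ V.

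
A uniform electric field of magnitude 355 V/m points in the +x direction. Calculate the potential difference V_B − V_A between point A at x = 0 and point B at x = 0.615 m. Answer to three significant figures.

-218 V

In a uniform field, potential decreases in the direction of E: V_B − V_A = −E·Δx.
V_B − V_A = −(355 V/m)(0.615 m) = -218 V.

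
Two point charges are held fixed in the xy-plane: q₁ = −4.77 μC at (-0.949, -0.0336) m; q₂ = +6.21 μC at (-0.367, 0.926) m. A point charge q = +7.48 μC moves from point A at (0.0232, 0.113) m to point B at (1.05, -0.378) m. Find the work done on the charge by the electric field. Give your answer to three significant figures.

0.0781 J

The work done by the electric force is W_field = −ΔU = −q(V_B − V_A) = q(V_A − V_B).
At A: distances to the source charges are 0.983 m, 0.902 m; V_A = Σ kqᵢ/rᵢ = 1.83×10⁴ V.
At B: distances to the source charges are 2.03 m, 1.93 m; V_B = Σ kqᵢ/rᵢ = 7850 V.
ΔV = V_B − V_A = -1.04×10⁴ V.
W_field = −qΔV = −(7.48×10⁻⁶ C)(-1.04×10⁴ V) = 0.0781 J.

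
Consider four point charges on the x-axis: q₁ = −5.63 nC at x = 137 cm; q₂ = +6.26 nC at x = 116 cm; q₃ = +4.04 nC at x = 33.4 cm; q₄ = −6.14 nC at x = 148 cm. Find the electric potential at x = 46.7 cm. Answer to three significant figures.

Electric potential is a scalar, so the contributions from each charge add algebraically: V = Σ kqᵢ/rᵢ.
Distances from the field point to each charge: r₁ = 0.903 m, r₂ = 0.693 m, r₃ = 0.133 m, r₄ = 1.01 m.
V = k[(-5.63×10⁻⁹)/(0.903) + (6.26×10⁻⁹)/(0.693) + (4.04×10⁻⁹)/(0.133) + (-6.14×10⁻⁹)/(1.01)] = 244 V.

244 V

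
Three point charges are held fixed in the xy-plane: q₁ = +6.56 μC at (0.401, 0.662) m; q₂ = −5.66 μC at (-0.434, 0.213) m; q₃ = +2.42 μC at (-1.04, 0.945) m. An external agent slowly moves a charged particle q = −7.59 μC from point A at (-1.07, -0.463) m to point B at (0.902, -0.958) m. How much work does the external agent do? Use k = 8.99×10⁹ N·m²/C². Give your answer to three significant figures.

-0.164 J

For quasistatic motion the external work equals the change in potential energy: W_ext = qΔV = q(V_B − V_A).
At A: distances to the source charges are 1.85 m, 0.928 m, 1.41 m; V_A = Σ kqᵢ/rᵢ = -7530 V.
At B: distances to the source charges are 1.70 m, 1.78 m, 2.72 m; V_B = Σ kqᵢ/rᵢ = 1.41×10⁴ V.
ΔV = V_B − V_A = 2.17×10⁴ V.
W_ext = qΔV = (-7.59×10⁻⁶ C)(2.17×10⁴ V) = -0.164 J.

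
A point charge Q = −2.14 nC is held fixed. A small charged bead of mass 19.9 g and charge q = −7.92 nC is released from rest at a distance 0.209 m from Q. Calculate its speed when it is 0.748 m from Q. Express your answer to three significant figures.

Only the electrostatic force acts, so mechanical energy is conserved: ½mv² = U₁ − U₂ = kQq(1/r₁ − 1/r₂).
U₁ − U₂ = (8.99×10⁹ N·m²/C²)(-2.14×10⁻⁹ C)(-7.92×10⁻⁹ C)(1/0.209 − 1/0.748) = 5.25×10⁻⁷ J.
v = √(2·5.25×10⁻⁷/0.0199) = 7.27×10⁻³ m/s.

7.27×10⁻³ m/s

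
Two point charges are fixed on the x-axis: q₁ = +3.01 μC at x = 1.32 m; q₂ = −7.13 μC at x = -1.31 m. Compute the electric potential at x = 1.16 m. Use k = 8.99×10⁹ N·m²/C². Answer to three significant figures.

Electric potential is a scalar, so the contributions from each charge add algebraically: V = Σ kqᵢ/rᵢ.
Distances from the field point to each charge: r₁ = 0.160 m, r₂ = 2.47 m.
V = k[(3.01×10⁻⁶)/(0.160) + (-7.13×10⁻⁶)/(2.47)] = 1.43×10⁵ V.

1.43×10⁵ V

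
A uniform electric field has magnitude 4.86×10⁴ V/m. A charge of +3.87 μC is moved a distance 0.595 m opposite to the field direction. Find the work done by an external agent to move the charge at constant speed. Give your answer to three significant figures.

0.112 J

The potential change for a displacement 0.595 m opposite to the field direction is ΔV = +Ed = 2.89×10⁴ V.
W_ext = qΔV = 0.112 J.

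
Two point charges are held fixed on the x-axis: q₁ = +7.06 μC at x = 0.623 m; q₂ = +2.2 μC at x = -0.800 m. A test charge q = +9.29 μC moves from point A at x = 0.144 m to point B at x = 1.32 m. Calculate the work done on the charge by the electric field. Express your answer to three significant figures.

0.493 J

The work done by the electric force is W_field = −ΔU = −q(V_B − V_A) = q(V_A − V_B).
At A: distances to the source charges are 0.479 m, 0.944 m; V_A = Σ kqᵢ/rᵢ = 1.53×10⁵ V.
At B: distances to the source charges are 0.697 m, 2.12 m; V_B = Σ kqᵢ/rᵢ = 1.00×10⁵ V.
ΔV = V_B − V_A = -5.31×10⁴ V.
W_field = −qΔV = −(9.29×10⁻⁶ C)(-5.31×10⁴ V) = 0.493 J.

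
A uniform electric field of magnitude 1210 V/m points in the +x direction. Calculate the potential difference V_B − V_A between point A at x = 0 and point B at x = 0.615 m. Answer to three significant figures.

In a uniform field, potential decreases in the direction of E: V_B − V_A = −E·Δx.
V_B − V_A = −(1210 V/m)(0.615 m) = -744 V.

-744 V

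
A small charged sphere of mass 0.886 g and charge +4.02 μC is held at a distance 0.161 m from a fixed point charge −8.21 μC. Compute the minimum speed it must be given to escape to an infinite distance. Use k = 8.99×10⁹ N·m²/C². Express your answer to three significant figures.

To just escape, total mechanical energy must reach zero at infinity: ½mv²_min + U = 0, so ½mv²_min = −U = |kQq|/r.
|U| = |kQq|/r = (8.99×10⁹ N·m²/C²)(8.21×10⁻⁶)(4.02×10⁻⁶)/(0.161) = 1.84 J.
v_min = √(2|U|/m) = √(2·1.84/8.86×10⁻⁴) = 64.5 m/s.

64.5 m/s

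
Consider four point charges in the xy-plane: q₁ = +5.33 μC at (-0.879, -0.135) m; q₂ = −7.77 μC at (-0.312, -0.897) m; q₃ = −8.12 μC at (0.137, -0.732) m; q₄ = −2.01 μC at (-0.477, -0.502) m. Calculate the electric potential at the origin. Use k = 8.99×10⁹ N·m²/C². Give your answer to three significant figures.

Electric potential is a scalar, so the contributions from each charge add algebraically: V = Σ kqᵢ/rᵢ.
Distances from the field point to each charge: r₁ = 0.889 m, r₂ = 0.950 m, r₃ = 0.745 m, r₄ = 0.692 m.
V = k[(5.33×10⁻⁶)/(0.889) + (-7.77×10⁻⁶)/(0.950) + (-8.12×10⁻⁶)/(0.745) + (-2.01×10⁻⁶)/(0.692)] = -1.44×10⁵ V.

-1.44×10⁵ V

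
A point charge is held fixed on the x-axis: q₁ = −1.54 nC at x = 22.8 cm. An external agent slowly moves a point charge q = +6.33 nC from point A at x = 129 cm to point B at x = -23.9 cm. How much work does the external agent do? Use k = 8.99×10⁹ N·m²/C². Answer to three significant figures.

-1.05×10⁻⁷ J

For quasistatic motion the external work equals the change in potential energy: W_ext = qΔV = q(V_B − V_A).
At A: distance to the source charge is 1.06 m; V_A = kq₁/r = -13.0 V.
At B: distance to the source charge is 0.467 m; V_B = kq₁/r = -29.6 V.
ΔV = V_B − V_A = -16.6 V.
W_ext = qΔV = (6.33×10⁻⁹ C)(-16.6 V) = -1.05×10⁻⁷ J.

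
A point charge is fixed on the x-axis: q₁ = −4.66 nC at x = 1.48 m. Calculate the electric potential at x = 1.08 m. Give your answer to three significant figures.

The total potential is the scalar sum of each charge's contribution, V = Σ kqᵢ/rᵢ.
V = k[(-4.66×10⁻⁹)/(0.400)] = -105 V.

-105 V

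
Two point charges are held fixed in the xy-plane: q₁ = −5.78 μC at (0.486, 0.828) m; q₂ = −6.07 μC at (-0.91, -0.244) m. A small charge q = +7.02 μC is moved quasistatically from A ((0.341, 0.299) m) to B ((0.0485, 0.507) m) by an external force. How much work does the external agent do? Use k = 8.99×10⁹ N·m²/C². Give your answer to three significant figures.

For quasistatic motion the external work equals the change in potential energy: W_ext = qΔV = q(V_B − V_A).
At A: distances to the source charges are 0.549 m, 1.36 m; V_A = Σ kqᵢ/rᵢ = -1.35×10⁵ V.
At B: distances to the source charges are 0.543 m, 1.22 m; V_B = Σ kqᵢ/rᵢ = -1.41×10⁵ V.
ΔV = V_B − V_A = -5830 V.
W_ext = qΔV = (7.02×10⁻⁶ C)(-5830 V) = -0.0409 J.

-0.0409 J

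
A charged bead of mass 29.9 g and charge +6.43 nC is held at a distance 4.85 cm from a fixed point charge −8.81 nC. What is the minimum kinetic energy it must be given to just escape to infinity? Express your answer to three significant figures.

To just escape, total mechanical energy must reach zero at infinity: ½mv²_min + U = 0, so ½mv²_min = −U = |kQq|/r.
|U| = |kQq|/r = (8.99×10⁹ N·m²/C²)(8.81×10⁻⁹)(6.43×10⁻⁹)/(0.0485) = 1.05×10⁻⁵ J.

1.05×10⁻⁵ J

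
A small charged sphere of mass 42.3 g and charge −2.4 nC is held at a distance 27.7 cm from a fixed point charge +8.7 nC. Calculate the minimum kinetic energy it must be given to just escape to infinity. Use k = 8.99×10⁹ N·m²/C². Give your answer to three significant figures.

6.78×10⁻⁷ J

To just escape, total mechanical energy must reach zero at infinity: ½mv²_min + U = 0, so ½mv²_min = −U = |kQq|/r.
|U| = |kQq|/r = (8.99×10⁹ N·m²/C²)(8.70×10⁻⁹)(2.40×10⁻⁹)/(0.277) = 6.78×10⁻⁷ J.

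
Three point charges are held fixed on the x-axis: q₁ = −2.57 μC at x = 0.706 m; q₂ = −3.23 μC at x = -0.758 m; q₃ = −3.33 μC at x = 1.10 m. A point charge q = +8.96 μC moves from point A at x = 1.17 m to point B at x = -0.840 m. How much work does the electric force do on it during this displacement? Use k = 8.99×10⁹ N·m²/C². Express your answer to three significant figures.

The work done by the electric force is W_field = −ΔU = −q(V_B − V_A) = q(V_A − V_B).
At A: distances to the source charges are 0.464 m, 1.93 m, 0.0700 m; V_A = Σ kqᵢ/rᵢ = -4.93×10⁵ V.
At B: distances to the source charges are 1.55 m, 0.0820 m, 1.94 m; V_B = Σ kqᵢ/rᵢ = -3.84×10⁵ V.
ΔV = V_B − V_A = 1.08×10⁵ V.
W_field = −qΔV = −(8.96×10⁻⁶ C)(1.08×10⁵ V) = -0.968 J.

-0.968 J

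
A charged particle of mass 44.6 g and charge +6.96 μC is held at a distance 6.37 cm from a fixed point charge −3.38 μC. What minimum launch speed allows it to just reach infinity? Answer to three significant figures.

12.2 m/s

To just escape, total mechanical energy must reach zero at infinity: ½mv²_min + U = 0, so ½mv²_min = −U = |kQq|/r.
|U| = |kQq|/r = (8.99×10⁹ N·m²/C²)(3.38×10⁻⁶)(6.96×10⁻⁶)/(0.0637) = 3.32 J.
v_min = √(2|U|/m) = √(2·3.32/0.0446) = 12.2 m/s.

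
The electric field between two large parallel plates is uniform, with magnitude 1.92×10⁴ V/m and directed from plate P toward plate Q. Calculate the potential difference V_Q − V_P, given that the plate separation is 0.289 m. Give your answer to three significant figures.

In a uniform field, potential decreases in the direction of E: ΔV = −E·d for a displacement d parallel to E.
Going from P to Q is a displacement of 0.289 m along the field, so V_Q − V_P = −Ed = -5550 V.

-5550 V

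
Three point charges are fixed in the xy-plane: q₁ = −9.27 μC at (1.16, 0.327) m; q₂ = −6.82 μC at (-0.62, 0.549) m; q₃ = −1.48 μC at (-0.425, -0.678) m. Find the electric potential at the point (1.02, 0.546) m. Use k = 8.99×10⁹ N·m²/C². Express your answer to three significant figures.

The total potential is the scalar sum of each charge's contribution, V = Σ kqᵢ/rᵢ.
Distances from the field point to each charge: r₁ = 0.260 m, r₂ = 1.64 m, r₃ = 1.89 m.
V = k[(-9.27×10⁻⁶)/(0.260) + (-6.82×10⁻⁶)/(1.64) + (-1.48×10⁻⁶)/(1.89)] = -3.65×10⁵ V.

-3.65×10⁵ V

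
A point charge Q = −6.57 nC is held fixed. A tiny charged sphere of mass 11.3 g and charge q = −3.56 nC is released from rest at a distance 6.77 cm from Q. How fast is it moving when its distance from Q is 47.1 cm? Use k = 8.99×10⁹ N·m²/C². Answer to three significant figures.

0.0217 m/s

Only the electrostatic force acts, so mechanical energy is conserved: ½mv² = U₁ − U₂ = kQq(1/r₁ − 1/r₂).
U₁ − U₂ = (8.99×10⁹ N·m²/C²)(-6.57×10⁻⁹ C)(-3.56×10⁻⁹ C)(1/0.0677 − 1/0.471) = 2.66×10⁻⁶ J.
v = √(2·2.66×10⁻⁶/0.0113) = 0.0217 m/s.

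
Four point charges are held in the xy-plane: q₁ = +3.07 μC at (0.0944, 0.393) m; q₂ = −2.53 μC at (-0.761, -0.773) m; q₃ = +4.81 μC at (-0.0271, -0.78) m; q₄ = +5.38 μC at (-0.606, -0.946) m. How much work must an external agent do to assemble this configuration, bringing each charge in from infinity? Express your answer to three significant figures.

The assembly work is the sum of pairwise potential energies, U = Σ_{i<j} kqᵢqⱼ/rᵢⱼ.
Pair separations: r₁₂ = 1.45 m, r₁₃ = 1.18 m, r₁₄ = 1.51 m, r₂₃ = 0.734 m, r₂₄ = 0.232 m, r₃₄ = 0.602 m.
Summing all 6 pair terms gives U = -0.127 J.

-0.127 J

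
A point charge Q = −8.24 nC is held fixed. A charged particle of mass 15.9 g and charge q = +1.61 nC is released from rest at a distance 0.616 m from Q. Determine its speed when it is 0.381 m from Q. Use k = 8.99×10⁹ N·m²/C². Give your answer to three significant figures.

3.88×10⁻³ m/s

Only the electrostatic force acts, so mechanical energy is conserved: ½mv² = U₁ − U₂ = kQq(1/r₁ − 1/r₂).
U₁ − U₂ = (8.99×10⁹ N·m²/C²)(-8.24×10⁻⁹ C)(1.61×10⁻⁹ C)(1/0.616 − 1/0.381) = 1.19×10⁻⁷ J.
v = √(2·1.19×10⁻⁷/0.0159) = 3.88×10⁻³ m/s.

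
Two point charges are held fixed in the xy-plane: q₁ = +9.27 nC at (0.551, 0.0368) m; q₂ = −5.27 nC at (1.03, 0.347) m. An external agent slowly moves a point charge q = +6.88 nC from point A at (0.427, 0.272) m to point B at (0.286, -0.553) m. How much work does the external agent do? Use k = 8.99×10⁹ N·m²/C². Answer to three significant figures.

For quasistatic motion the external work equals the change in potential energy: W_ext = qΔV = q(V_B − V_A).
At A: distances to the source charges are 0.266 m, 0.608 m; V_A = Σ kqᵢ/rᵢ = 235 V.
At B: distances to the source charges are 0.647 m, 1.17 m; V_B = Σ kqᵢ/rᵢ = 88.3 V.
ΔV = V_B − V_A = -147 V.
W_ext = qΔV = (6.88×10⁻⁹ C)(-147 V) = -1.01×10⁻⁶ J.

-1.01×10⁻⁶ J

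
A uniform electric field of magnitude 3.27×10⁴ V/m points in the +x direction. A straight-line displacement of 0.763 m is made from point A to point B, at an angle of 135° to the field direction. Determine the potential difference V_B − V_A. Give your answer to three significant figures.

Only the component of displacement along E changes the potential: ΔV = −E·d·cosθ.
ΔV = −(3.27×10⁴ V/m)(0.763 m)cos135° = 1.76×10⁴ V.

1.76×10⁴ V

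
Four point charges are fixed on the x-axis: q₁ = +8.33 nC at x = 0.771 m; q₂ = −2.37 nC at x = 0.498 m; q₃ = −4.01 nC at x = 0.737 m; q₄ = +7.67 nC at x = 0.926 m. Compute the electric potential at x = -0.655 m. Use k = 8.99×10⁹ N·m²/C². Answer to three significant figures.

51.8 V

Electric potential is a scalar, so the contributions from each charge add algebraically: V = Σ kqᵢ/rᵢ.
Distances from the field point to each charge: r₁ = 1.43 m, r₂ = 1.15 m, r₃ = 1.39 m, r₄ = 1.58 m.
V = k[(8.33×10⁻⁹)/(1.43) + (-2.37×10⁻⁹)/(1.15) + (-4.01×10⁻⁹)/(1.39) + (7.67×10⁻⁹)/(1.58)] = 51.8 V.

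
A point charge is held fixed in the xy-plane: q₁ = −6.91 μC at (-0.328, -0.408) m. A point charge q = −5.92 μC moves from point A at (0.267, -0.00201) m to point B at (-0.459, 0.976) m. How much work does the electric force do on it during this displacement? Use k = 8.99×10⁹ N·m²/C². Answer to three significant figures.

0.246 J

The work done by the electric force is W_field = −ΔU = −q(V_B − V_A) = q(V_A − V_B).
At A: distance to the source charge is 0.720 m; V_A = kq₁/r = -8.62×10⁴ V.
At B: distance to the source charge is 1.39 m; V_B = kq₁/r = -4.47×10⁴ V.
ΔV = V_B − V_A = 4.16×10⁴ V.
W_field = −qΔV = −(-5.92×10⁻⁶ C)(4.16×10⁴ V) = 0.246 J.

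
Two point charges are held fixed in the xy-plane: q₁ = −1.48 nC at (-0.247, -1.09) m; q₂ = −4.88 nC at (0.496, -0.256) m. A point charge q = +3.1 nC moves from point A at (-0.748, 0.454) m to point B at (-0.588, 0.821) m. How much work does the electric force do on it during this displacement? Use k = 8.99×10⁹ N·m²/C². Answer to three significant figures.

The work done by the electric force is W_field = −ΔU = −q(V_B − V_A) = q(V_A − V_B).
At A: distances to the source charges are 1.62 m, 1.43 m; V_A = Σ kqᵢ/rᵢ = -38.8 V.
At B: distances to the source charges are 1.94 m, 1.53 m; V_B = Σ kqᵢ/rᵢ = -35.6 V.
ΔV = V_B − V_A = 3.26 V.
W_field = −qΔV = −(3.10×10⁻⁹ C)(3.26 V) = -1.01×10⁻⁸ J.

-1.01×10⁻⁸ J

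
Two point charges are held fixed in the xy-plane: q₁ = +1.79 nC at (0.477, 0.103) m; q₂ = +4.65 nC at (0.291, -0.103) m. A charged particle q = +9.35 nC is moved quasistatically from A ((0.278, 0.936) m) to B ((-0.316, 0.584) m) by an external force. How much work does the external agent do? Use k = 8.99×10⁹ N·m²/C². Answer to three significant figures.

3.67×10⁻⁸ J

For quasistatic motion the external work equals the change in potential energy: W_ext = qΔV = q(V_B − V_A).
At A: distances to the source charges are 0.856 m, 1.04 m; V_A = Σ kqᵢ/rᵢ = 59.0 V.
At B: distances to the source charges are 0.927 m, 0.917 m; V_B = Σ kqᵢ/rᵢ = 63.0 V.
ΔV = V_B − V_A = 3.93 V.
W_ext = qΔV = (9.35×10⁻⁹ C)(3.93 V) = 3.67×10⁻⁸ J.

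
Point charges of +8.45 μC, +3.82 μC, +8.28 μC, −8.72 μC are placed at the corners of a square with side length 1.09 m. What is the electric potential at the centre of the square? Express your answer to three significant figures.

1.38×10⁵ V

The total potential is the scalar sum of each charge's contribution, V = Σ kqᵢ/rᵢ.
The distance from each corner to the centre is a√2/2 = 0.771 m.
V = k[(8.45×10⁻⁶)/(0.771) + (3.82×10⁻⁶)/(0.771) + (8.28×10⁻⁶)/(0.771) + (-8.72×10⁻⁶)/(0.771)] = 1.38×10⁵ V.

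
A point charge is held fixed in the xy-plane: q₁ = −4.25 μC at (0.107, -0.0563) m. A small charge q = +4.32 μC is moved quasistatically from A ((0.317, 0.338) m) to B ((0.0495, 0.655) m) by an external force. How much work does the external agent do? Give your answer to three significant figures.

For quasistatic motion the external work equals the change in potential energy: W_ext = qΔV = q(V_B − V_A).
At A: distance to the source charge is 0.447 m; V_A = kq₁/r = -8.55×10⁴ V.
At B: distance to the source charge is 0.714 m; V_B = kq₁/r = -5.35×10⁴ V.
ΔV = V_B − V_A = 3.20×10⁴ V.
W_ext = qΔV = (4.32×10⁻⁶ C)(3.20×10⁴ V) = 0.138 J.

0.138 J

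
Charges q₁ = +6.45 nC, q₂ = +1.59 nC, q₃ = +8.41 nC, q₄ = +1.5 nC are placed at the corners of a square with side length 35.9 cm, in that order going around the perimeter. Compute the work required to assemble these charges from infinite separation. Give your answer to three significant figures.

2.15×10⁻⁶ J

The work to assemble the configuration equals its total potential energy, U = Σ kqᵢqⱼ/rᵢⱼ over all pairs.
The four side pairs have separation 0.359 m and the two diagonal pairs 0.508 m.
Summing all 6 pair terms gives U = 2.15×10⁻⁶ J.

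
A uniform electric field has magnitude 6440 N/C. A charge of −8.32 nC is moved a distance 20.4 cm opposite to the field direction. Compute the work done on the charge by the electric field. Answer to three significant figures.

The potential change for a displacement 20.4 cm opposite to the field direction is ΔV = +Ed = 1310 V.
W_field = −qΔV = 1.09×10⁻⁵ J.

1.09×10⁻⁵ J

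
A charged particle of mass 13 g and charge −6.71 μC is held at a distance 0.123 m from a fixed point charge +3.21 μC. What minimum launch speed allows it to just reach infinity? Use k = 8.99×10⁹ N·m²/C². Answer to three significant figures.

15.6 m/s

To just escape, total mechanical energy must reach zero at infinity: ½mv²_min + U = 0, so ½mv²_min = −U = |kQq|/r.
|U| = |kQq|/r = (8.99×10⁹ N·m²/C²)(3.21×10⁻⁶)(6.71×10⁻⁶)/(0.123) = 1.57 J.
v_min = √(2|U|/m) = √(2·1.57/0.0130) = 15.6 m/s.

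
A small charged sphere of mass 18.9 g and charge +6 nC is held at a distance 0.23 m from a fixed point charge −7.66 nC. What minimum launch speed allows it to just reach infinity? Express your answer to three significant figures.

0.0138 m/s

To just escape, total mechanical energy must reach zero at infinity: ½mv²_min + U = 0, so ½mv²_min = −U = |kQq|/r.
|U| = |kQq|/r = (8.99×10⁹ N·m²/C²)(7.66×10⁻⁹)(6.00×10⁻⁹)/(0.230) = 1.80×10⁻⁶ J.
v_min = √(2|U|/m) = √(2·1.80×10⁻⁶/0.0189) = 0.0138 m/s.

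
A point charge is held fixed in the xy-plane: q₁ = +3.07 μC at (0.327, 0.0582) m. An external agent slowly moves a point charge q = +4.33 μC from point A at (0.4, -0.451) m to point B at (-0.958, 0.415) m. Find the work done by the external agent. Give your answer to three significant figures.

For quasistatic motion the external work equals the change in potential energy: W_ext = qΔV = q(V_B − V_A).
At A: distance to the source charge is 0.514 m; V_A = kq₁/r = 5.37×10⁴ V.
At B: distance to the source charge is 1.33 m; V_B = kq₁/r = 2.07×10⁴ V.
ΔV = V_B − V_A = -3.30×10⁴ V.
W_ext = qΔV = (4.33×10⁻⁶ C)(-3.30×10⁴ V) = -0.143 J.

-0.143 J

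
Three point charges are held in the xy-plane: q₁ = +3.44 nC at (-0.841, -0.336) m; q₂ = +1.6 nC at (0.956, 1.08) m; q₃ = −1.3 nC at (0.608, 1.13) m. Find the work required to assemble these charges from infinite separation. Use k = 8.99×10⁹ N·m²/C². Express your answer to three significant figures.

The assembly work is the sum of pairwise potential energies, U = Σ_{i<j} kqᵢqⱼ/rᵢⱼ.
Pair separations: r₁₂ = 2.29 m, r₁₃ = 2.06 m, r₂₃ = 0.352 m.
U = (2.16×10⁻⁸) + (-1.95×10⁻⁸) + (-5.32×10⁻⁸) = -5.11×10⁻⁸ J.

-5.11×10⁻⁸ J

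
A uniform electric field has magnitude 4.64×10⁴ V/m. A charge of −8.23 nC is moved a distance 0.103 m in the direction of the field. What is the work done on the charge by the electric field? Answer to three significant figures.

The potential change for a displacement 0.103 m in the direction of the field is ΔV = −Ed = -4780 V.
W_field = −qΔV = -3.93×10⁻⁵ J.

-3.93×10⁻⁵ J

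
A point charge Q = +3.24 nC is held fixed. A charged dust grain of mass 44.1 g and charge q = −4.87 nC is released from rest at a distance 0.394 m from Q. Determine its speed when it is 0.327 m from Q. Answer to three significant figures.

Only the electrostatic force acts, so mechanical energy is conserved: ½mv² = U₁ − U₂ = kQq(1/r₁ − 1/r₂).
U₁ − U₂ = (8.99×10⁹ N·m²/C²)(3.24×10⁻⁹ C)(-4.87×10⁻⁹ C)(1/0.394 − 1/0.327) = 7.38×10⁻⁸ J.
v = √(2·7.38×10⁻⁸/0.0441) = 1.83×10⁻³ m/s.

1.83×10⁻³ m/s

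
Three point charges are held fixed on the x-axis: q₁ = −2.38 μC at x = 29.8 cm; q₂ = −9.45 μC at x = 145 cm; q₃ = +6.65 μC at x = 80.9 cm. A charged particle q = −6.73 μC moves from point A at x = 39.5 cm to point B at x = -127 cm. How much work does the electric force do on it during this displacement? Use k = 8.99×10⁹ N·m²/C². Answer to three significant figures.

0.946 J

The work done by the electric force is W_field = −ΔU = −q(V_B − V_A) = q(V_A − V_B).
At A: distances to the source charges are 0.0970 m, 1.05 m, 0.414 m; V_A = Σ kqᵢ/rᵢ = -1.57×10⁵ V.
At B: distances to the source charges are 1.57 m, 2.72 m, 2.08 m; V_B = Σ kqᵢ/rᵢ = -1.61×10⁴ V.
ΔV = V_B − V_A = 1.41×10⁵ V.
W_field = −qΔV = −(-6.73×10⁻⁶ C)(1.41×10⁵ V) = 0.946 J.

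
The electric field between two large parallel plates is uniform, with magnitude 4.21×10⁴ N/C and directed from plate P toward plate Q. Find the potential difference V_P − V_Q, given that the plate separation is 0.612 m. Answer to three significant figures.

2.58×10⁴ V

In a uniform field, potential decreases in the direction of E: ΔV = −E·d for a displacement d parallel to E.
Going from Q to P is a displacement of 0.612 m opposite to the field, so V_P − V_Q = +Ed = 2.58×10⁴ V.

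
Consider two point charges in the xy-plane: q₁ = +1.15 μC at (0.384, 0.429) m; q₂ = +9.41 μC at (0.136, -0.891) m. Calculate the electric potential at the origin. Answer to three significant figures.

1.12×10⁵ V

Electric potential is a scalar, so the contributions from each charge add algebraically: V = Σ kqᵢ/rᵢ.
Distances from the field point to each charge: r₁ = 0.576 m, r₂ = 0.901 m.
V = k[(1.15×10⁻⁶)/(0.576) + (9.41×10⁻⁶)/(0.901)] = 1.12×10⁵ V.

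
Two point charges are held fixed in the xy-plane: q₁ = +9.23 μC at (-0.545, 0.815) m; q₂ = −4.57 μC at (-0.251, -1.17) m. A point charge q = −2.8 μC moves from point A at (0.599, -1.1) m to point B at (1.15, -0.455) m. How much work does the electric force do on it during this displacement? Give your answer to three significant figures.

The work done by the electric force is W_field = −ΔU = −q(V_B − V_A) = q(V_A − V_B).
At A: distances to the source charges are 2.23 m, 0.853 m; V_A = Σ kqᵢ/rᵢ = -1.10×10⁴ V.
At B: distances to the source charges are 2.12 m, 1.57 m; V_B = Σ kqᵢ/rᵢ = 1.31×10⁴ V.
ΔV = V_B − V_A = 2.40×10⁴ V.
W_field = −qΔV = −(-2.80×10⁻⁶ C)(2.40×10⁴ V) = 0.0673 J.

0.0673 J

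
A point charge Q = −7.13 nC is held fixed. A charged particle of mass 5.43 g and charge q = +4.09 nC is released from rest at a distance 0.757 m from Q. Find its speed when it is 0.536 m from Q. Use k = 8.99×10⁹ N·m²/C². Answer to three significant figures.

7.25×10⁻³ m/s

Only the electrostatic force acts, so mechanical energy is conserved: ½mv² = U₁ − U₂ = kQq(1/r₁ − 1/r₂).
U₁ − U₂ = (8.99×10⁹ N·m²/C²)(-7.13×10⁻⁹ C)(4.09×10⁻⁹ C)(1/0.757 − 1/0.536) = 1.43×10⁻⁷ J.
v = √(2·1.43×10⁻⁷/5.43×10⁻³) = 7.25×10⁻³ m/s.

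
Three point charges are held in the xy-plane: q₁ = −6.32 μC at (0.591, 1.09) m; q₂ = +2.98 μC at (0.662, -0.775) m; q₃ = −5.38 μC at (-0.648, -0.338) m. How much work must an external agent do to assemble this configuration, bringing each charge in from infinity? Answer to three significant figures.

-0.0334 J

The work to assemble the configuration equals its total potential energy, U = Σ kqᵢqⱼ/rᵢⱼ over all pairs.
Pair separations: r₁₂ = 1.87 m, r₁₃ = 1.89 m, r₂₃ = 1.38 m.
U = (-0.0907) + (0.162) + (-0.104) = -0.0334 J.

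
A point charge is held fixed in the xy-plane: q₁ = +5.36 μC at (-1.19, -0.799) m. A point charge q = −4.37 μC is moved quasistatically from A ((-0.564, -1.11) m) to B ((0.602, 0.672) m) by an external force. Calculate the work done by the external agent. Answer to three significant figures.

0.210 J

For quasistatic motion the external work equals the change in potential energy: W_ext = qΔV = q(V_B − V_A).
At A: distance to the source charge is 0.699 m; V_A = kq₁/r = 6.89×10⁴ V.
At B: distance to the source charge is 2.32 m; V_B = kq₁/r = 2.08×10⁴ V.
ΔV = V_B − V_A = -4.82×10⁴ V.
W_ext = qΔV = (-4.37×10⁻⁶ C)(-4.82×10⁴ V) = 0.210 J.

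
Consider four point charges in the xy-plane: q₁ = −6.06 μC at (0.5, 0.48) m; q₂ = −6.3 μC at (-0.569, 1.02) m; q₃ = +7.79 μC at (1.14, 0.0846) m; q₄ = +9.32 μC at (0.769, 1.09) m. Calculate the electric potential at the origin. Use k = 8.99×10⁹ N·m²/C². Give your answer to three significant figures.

-3020 V

Electric potential is a scalar, so the contributions from each charge add algebraically: V = Σ kqᵢ/rᵢ.
Distances from the field point to each charge: r₁ = 0.693 m, r₂ = 1.17 m, r₃ = 1.14 m, r₄ = 1.33 m.
V = k[(-6.06×10⁻⁶)/(0.693) + (-6.30×10⁻⁶)/(1.17) + (7.79×10⁻⁶)/(1.14) + (9.32×10⁻⁶)/(1.33)] = -3020 V.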